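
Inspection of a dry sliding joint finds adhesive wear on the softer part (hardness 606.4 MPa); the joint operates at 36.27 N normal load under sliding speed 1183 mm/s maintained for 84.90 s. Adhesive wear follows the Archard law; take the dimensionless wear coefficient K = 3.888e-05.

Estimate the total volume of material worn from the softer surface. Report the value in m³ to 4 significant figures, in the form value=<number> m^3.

value=2.336e-10 m^3

All arithmetic runs at full float precision; shown intermediates are rounded — a single final rounding, at 4 significant figures.
Convert: Sliding speed v = 1183 mm/s = 1.183 m/s. Sliding distance L = v·t = 1.183 m/s × 84.90 s = 100.4 m.
Convert: Hardness H = 606.4 MPa = 6.064e+08 Pa.
In SI base units, W = 36.27 N, H = 6.064e+08 Pa, K = 3.888e-05.
Apply Archard: V = K·W·L/H = 3.888e-05 · 36.27 · 100.4 / 6.064e+08 = 2.336e-10 m³.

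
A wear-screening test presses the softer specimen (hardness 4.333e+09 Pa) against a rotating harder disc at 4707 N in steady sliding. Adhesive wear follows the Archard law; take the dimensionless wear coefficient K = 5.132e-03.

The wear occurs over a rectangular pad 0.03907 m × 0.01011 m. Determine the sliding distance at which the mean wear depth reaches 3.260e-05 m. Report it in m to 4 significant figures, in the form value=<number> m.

The algebra carries exact precision; intermediates are displayed rounded, and rounded just once to four significant figures.
Convert: Contact area A = 0.03907 m × 0.01011 m = 3.950e-04 m².
Expressed in SI base units: W = 4707 N, H = 4.333e+09 Pa, K = 5.132e-03.
Permissible volume V_lim = h_lim·A = 3.260e-05 · 3.950e-04 = 1.288e-08 m³.
So the life L = V_lim·H/(K·W) = 1.288e-08 · 4.333e+09 / (5.132e-03 · 4707) = 2.310 m.

value=2.310 m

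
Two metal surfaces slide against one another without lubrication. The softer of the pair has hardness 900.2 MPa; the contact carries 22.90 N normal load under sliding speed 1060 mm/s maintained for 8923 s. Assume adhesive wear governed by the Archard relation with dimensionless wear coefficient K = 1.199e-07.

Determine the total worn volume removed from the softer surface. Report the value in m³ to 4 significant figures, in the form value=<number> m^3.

value=2.885e-11 m^3

Intermediates appear rounded; each operation keeps exact precision; one final rounding, at 4 significant figures.
Convert: Sliding speed v = 1060 mm/s = 1.060 m/s. Distance covered L = v·t = 1.060 m/s × 8923 s = 9458 m.
Convert: Hardness H = 900.2 MPa = 9.002e+08 Pa.
Working in SI base units: W = 22.90 N, H = 9.002e+08 Pa, K = 1.199e-07.
Volume removed: V = K·W·L/H = 1.199e-07 · 22.90 · 9458 / 9.002e+08 = 2.885e-11 m³.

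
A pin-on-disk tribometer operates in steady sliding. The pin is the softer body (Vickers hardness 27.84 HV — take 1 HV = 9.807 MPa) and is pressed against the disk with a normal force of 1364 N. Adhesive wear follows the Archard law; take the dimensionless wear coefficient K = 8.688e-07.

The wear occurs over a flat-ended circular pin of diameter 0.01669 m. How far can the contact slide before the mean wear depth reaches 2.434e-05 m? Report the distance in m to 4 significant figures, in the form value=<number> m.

Each operation maintains exact precision. Intermediate values are shown rounded. Rounded just once: four significant figures.
Convert: Hardness H = 27.84 HV × 9.807 MPa/HV = 273.0 MPa = 2.730e+08 Pa.
Convert: Contact area A = π·d²/4 = π·(0.01669 m)²/4 = 2.188e-04 m².
Collected in SI base units: W = 1364 N, H = 2.730e+08 Pa, K = 8.688e-07.
Wearable volume V_lim = h_lim·A = 2.434e-05 · 2.188e-04 = 5.325e-09 m³.
Thus life L = V_lim·H/(K·W) = 5.325e-09 · 2.730e+08 / (8.688e-07 · 1364) = 1227 m.

value=1227 m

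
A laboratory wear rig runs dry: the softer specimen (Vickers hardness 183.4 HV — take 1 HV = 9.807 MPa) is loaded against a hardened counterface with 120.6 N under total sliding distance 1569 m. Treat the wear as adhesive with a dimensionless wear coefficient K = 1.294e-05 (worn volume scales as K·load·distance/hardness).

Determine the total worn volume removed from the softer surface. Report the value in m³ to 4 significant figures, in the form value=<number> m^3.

The algebra keeps full float precision; intermediate values are displayed rounded; one final rounding, at four significant figures.
Hardness H = 183.4 HV × 9.807 MPa/HV = 1799 MPa = 1.799e+09 Pa.
Expressed in SI base units: W = 120.6 N, H = 1.799e+09 Pa, K = 1.294e-05.
Volume removed: V = K·W·L/H = 1.294e-05 · 120.6 · 1569 / 1.799e+09 = 1.361e-09 m³.

value=1.361e-09 m^3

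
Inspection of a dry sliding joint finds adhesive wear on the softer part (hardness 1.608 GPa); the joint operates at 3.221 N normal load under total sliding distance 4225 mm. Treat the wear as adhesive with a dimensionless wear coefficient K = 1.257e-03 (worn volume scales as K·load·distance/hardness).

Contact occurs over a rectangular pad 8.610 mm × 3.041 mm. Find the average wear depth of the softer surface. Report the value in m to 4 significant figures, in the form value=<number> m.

The computation maintains full precision. Intermediate values appear rounded. Rounded once at the end to 4 significant digits.
Distance L = 4225 mm = 4.225 m.
Hardness H = 1.608 GPa = 1.608e+09 Pa.
Pad sides 8.610 mm × 3.041 mm = 0.008610 m × 0.003041 m. Contact area A = 0.008610 m × 0.003041 m = 2.618e-05 m².
Collected in SI base units: W = 3.221 N, H = 1.608e+09 Pa, K = 1.257e-03.
Archard relation: V = K·W·L/H = 1.257e-03 · 3.221 · 4.225 / 1.608e+09 = 1.064e-11 m³.
Wear depth h = V/A = 1.064e-11 / 2.618e-05 = 4.063e-07 m.

value=4.063e-07 m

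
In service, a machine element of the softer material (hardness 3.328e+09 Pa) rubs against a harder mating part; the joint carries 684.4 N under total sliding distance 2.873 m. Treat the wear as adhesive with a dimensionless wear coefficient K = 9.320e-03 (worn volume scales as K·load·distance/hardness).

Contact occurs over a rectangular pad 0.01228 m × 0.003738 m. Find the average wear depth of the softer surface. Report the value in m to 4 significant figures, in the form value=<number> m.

Intermediate values appear rounded, and the algebra holds full float precision — a single final rounding: four significant digits.
Convert: Contact area A = 0.01228 m × 0.003738 m = 4.590e-05 m².
As SI base values: W = 684.4 N, H = 3.328e+09 Pa, K = 9.320e-03.
By Archard's law, V = K·W·L/H = 9.320e-03 · 684.4 · 2.873 / 3.328e+09 = 5.507e-09 m³.
Depth of wear h = V/A = 5.507e-09 / 4.590e-05 = 1.200e-04 m.

value=1.200e-04 m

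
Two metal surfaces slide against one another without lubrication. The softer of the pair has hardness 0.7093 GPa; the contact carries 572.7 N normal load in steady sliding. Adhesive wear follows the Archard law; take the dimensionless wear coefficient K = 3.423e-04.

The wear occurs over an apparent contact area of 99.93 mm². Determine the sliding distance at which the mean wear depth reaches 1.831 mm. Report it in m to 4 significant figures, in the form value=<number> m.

value=662.0 m

Each operation maintains full float precision; intermediate values are shown rounded — a single final rounding, at four significant figures.
Hardness H = 0.7093 GPa = 7.093e+08 Pa.
Contact area A = 99.93 mm² = 9.993e-05 m².
Depth limit h_lim = 1.831 mm = 0.001831 m.
In SI base units, W = 572.7 N, H = 7.093e+08 Pa, K = 3.423e-04.
Volume at the limit: V_lim = h_lim·A = 0.001831 · 9.993e-05 = 1.830e-07 m³.
Sliding life L = V_lim·H/(K·W) = 1.830e-07 · 7.093e+08 / (3.423e-04 · 572.7) = 662.0 m.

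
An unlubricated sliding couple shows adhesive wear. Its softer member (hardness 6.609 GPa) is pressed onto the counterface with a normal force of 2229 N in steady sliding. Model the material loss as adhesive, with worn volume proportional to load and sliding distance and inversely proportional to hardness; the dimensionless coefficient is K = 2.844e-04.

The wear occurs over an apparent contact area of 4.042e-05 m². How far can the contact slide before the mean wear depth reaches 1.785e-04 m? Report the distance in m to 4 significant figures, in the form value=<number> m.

value=75.22 m

All arithmetic holds full float precision; intermediate values are shown rounded, and rounded just once to 4 significant figures.
Hardness H = 6.609 GPa = 6.609e+09 Pa.
Working in SI base units: W = 2229 N, H = 6.609e+09 Pa, K = 2.844e-04.
At the depth limit, V_lim = h_lim·A = 1.785e-04 · 4.042e-05 = 7.215e-09 m³.
Thus life L = V_lim·H/(K·W) = 7.215e-09 · 6.609e+09 / (2.844e-04 · 2229) = 75.22 m.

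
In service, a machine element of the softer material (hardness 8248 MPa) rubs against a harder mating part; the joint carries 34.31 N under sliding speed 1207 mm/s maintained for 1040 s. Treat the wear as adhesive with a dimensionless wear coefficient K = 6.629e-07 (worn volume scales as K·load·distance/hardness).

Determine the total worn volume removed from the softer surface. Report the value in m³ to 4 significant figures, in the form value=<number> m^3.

value=3.461e-12 m^3

All arithmetic carries full float precision; printed values are rounded, and one final rounding: four significant digits.
Sliding speed v = 1207 mm/s = 1.207 m/s. The distance L = v·t = 1.207 m/s × 1040 s = 1255 m.
Hardness H = 8248 MPa = 8.248e+09 Pa.
SI base units throughout: W = 34.31 N, H = 8.248e+09 Pa, K = 6.629e-07.
The Archard volume V = K·W·L/H = 6.629e-07 · 34.31 · 1255 / 8.248e+09 = 3.461e-12 m³.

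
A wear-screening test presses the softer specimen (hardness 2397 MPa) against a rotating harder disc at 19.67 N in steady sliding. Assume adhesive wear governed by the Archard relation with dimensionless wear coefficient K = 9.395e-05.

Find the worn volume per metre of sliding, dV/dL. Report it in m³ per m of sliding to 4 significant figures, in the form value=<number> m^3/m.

The intermediates are displayed rounded; the computation runs at full float precision. Rounded once at the end to four significant digits.
Hardness H = 2397 MPa = 2.397e+09 Pa.
Expressed in SI base units: W = 19.67 N, H = 2.397e+09 Pa, K = 9.395e-05.
Rate of wear dV/dL = K·W/H (no L dependence): 9.395e-05 · 19.67 / 2.397e+09 = 7.710e-13 m³/m.

value=7.710e-13 m^3/m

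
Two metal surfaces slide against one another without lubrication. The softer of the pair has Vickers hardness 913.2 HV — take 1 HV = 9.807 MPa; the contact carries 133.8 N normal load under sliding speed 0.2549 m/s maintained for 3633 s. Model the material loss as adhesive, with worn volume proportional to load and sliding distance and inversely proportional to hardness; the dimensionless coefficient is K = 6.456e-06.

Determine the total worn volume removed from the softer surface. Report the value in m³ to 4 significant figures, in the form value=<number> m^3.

All arithmetic carries full float precision — quoted intermediates are rounded, and a lone final rounding to 4 significant figures.
Convert: Path length L = v·t = 0.2549 m/s × 3633 s = 926.1 m.
Convert: Hardness H = 913.2 HV × 9.807 MPa/HV = 8956 MPa = 8.956e+09 Pa.
In SI base units, W = 133.8 N, H = 8.956e+09 Pa, K = 6.456e-06.
Archard volume V = K·W·L/H = 6.456e-06 · 133.8 · 926.1 / 8.956e+09 = 8.932e-11 m³.

value=8.932e-11 m^3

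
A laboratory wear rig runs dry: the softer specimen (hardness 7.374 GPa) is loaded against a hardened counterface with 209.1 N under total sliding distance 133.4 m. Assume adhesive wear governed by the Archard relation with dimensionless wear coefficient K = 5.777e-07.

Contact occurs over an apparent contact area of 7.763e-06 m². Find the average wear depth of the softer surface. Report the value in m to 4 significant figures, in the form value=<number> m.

The algebra keeps full float precision; the intermediates are displayed rounded. Rounded once at the end: 4 significant digits.
Convert: Hardness H = 7.374 GPa = 7.374e+09 Pa.
Working in SI base units: W = 209.1 N, H = 7.374e+09 Pa, K = 5.777e-07.
Wear volume V = K·W·L/H = 5.777e-07 · 209.1 · 133.4 / 7.374e+09 = 2.185e-12 m³.
Depth h = V/A = 2.185e-12 / 7.763e-06 = 2.815e-07 m.

value=2.815e-07 m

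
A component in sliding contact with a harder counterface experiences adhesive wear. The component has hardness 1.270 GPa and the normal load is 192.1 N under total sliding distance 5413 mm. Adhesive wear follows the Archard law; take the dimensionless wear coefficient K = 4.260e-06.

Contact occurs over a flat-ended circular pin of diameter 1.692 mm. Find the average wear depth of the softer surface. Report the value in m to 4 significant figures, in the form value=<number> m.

value=1.551e-06 m

The algebra runs at exact precision — the intermediates are printed rounded; one final rounding, at 4 significant digits.
Convert: Total distance L = 5413 mm = 5.413 m.
Convert: Hardness H = 1.270 GPa = 1.270e+09 Pa.
Convert: Pin diameter d = 1.692 mm = 0.001692 m. Contact area A = π·d²/4 = π·(0.001692 m)²/4 = 2.248e-06 m².
Expressed in SI base units: W = 192.1 N, H = 1.270e+09 Pa, K = 4.260e-06.
Archard relation: V = K·W·L/H = 4.260e-06 · 192.1 · 5.413 / 1.270e+09 = 3.488e-12 m³.
Depth h = V/A = 3.488e-12 / 2.248e-06 = 1.551e-06 m.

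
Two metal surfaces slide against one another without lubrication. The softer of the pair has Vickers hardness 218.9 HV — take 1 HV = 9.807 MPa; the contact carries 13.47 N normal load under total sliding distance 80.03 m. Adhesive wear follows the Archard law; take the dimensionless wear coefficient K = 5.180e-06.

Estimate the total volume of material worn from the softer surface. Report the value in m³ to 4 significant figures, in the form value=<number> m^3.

value=2.601e-12 m^3

The intermediates are printed rounded; the algebra keeps exact precision. Rounded just once to 4 significant figures.
Convert: Hardness H = 218.9 HV × 9.807 MPa/HV = 2147 MPa = 2.147e+09 Pa.
Expressed in SI base units: W = 13.47 N, H = 2.147e+09 Pa, K = 5.180e-06.
Archard volume V = K·W·L/H = 5.180e-06 · 13.47 · 80.03 / 2.147e+09 = 2.601e-12 m³.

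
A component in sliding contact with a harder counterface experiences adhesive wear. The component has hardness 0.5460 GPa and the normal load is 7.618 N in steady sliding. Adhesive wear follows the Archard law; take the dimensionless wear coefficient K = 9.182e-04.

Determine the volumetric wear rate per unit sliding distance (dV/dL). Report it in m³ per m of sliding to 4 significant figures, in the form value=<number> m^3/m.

value=1.281e-11 m^3/m

Intermediates are shown rounded — all arithmetic maintains exact precision — one last rounding: four significant figures.
Hardness H = 0.5460 GPa = 5.460e+08 Pa.
Collected in SI base units: W = 7.618 N, H = 5.460e+08 Pa, K = 9.182e-04.
Wear rate dV/dL = K·W/H — distance-free: 9.182e-04 · 7.618 / 5.460e+08 = 1.281e-11 m³/m.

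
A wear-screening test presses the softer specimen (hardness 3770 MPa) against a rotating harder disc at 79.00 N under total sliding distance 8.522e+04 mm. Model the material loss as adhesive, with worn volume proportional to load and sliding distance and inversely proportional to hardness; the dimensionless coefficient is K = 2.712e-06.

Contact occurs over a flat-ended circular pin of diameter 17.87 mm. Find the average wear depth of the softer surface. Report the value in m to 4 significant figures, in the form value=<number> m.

Intermediates are shown rounded — all working math maintains exact precision — one final rounding: 4 significant digits.
Convert: Total distance L = 8.522e+04 mm = 85.22 m.
Convert: Hardness H = 3770 MPa = 3.770e+09 Pa.
Convert: Pin diameter d = 17.87 mm = 0.01787 m. Contact area A = π·d²/4 = π·(0.01787 m)²/4 = 2.508e-04 m².
Collected in SI base units: W = 79.00 N, H = 3.770e+09 Pa, K = 2.712e-06.
By Archard's law, V = K·W·L/H = 2.712e-06 · 79.00 · 85.22 / 3.770e+09 = 4.843e-12 m³.
Mean wear depth h = V/A = 4.843e-12 / 2.508e-04 = 1.931e-08 m.

value=1.931e-08 m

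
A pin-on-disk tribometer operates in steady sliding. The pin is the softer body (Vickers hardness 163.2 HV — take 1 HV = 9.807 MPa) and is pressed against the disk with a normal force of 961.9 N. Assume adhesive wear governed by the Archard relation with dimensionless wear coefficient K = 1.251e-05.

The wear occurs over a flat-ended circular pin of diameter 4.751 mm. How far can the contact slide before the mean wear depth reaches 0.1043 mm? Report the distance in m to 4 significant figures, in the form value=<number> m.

Intermediate values are printed rounded, and every step holds full float precision — one last rounding to four significant figures.
Hardness H = 163.2 HV × 9.807 MPa/HV = 1601 MPa = 1.601e+09 Pa.
Pin diameter d = 4.751 mm = 0.004751 m. Contact area A = π·d²/4 = π·(0.004751 m)²/4 = 1.773e-05 m².
Depth limit h_lim = 0.1043 mm = 1.043e-04 m.
In SI base units, W = 961.9 N, H = 1.601e+09 Pa, K = 1.251e-05.
Limit volume V_lim = h_lim·A = 1.043e-04 · 1.773e-05 = 1.849e-09 m³.
Life L = V_lim·H/(K·W) = 1.849e-09 · 1.601e+09 / (1.251e-05 · 961.9) = 245.9 m.

value=245.9 m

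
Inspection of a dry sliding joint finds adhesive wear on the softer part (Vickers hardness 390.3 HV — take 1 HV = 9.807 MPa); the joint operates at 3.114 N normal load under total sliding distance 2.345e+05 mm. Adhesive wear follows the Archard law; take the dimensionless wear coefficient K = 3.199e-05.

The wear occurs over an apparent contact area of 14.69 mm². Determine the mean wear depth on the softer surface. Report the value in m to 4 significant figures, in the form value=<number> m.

The computation runs at full float precision; shown intermediates are rounded. Rounded just once to four significant digits.
Convert: Distance L = 2.345e+05 mm = 234.5 m.
Convert: Hardness H = 390.3 HV × 9.807 MPa/HV = 3828 MPa = 3.828e+09 Pa.
Convert: Contact area A = 14.69 mm² = 1.469e-05 m².
Working in SI base units: W = 3.114 N, H = 3.828e+09 Pa, K = 3.199e-05.
Archard volume V = K·W·L/H = 3.199e-05 · 3.114 · 234.5 / 3.828e+09 = 6.103e-12 m³.
Mean depth h = V/A = 6.103e-12 / 1.469e-05 = 4.155e-07 m.

value=4.155e-07 m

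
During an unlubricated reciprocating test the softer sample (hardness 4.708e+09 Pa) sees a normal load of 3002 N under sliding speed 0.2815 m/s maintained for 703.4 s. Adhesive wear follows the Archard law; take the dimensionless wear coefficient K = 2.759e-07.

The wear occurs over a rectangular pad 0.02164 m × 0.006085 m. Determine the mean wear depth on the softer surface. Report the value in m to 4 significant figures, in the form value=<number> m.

value=2.645e-07 m

The algebra holds full float precision — intermediates appear rounded; rounded once at the end, at 4 significant digits.
Convert: Total distance L = v·t = 0.2815 m/s × 703.4 s = 198.0 m.
Convert: Contact area A = 0.02164 m × 0.006085 m = 1.317e-04 m².
In SI base units, W = 3002 N, H = 4.708e+09 Pa, K = 2.759e-07.
Archard volume V = K·W·L/H = 2.759e-07 · 3002 · 198.0 / 4.708e+09 = 3.483e-11 m³.
Mean wear depth h = V/A = 3.483e-11 / 1.317e-04 = 2.645e-07 m.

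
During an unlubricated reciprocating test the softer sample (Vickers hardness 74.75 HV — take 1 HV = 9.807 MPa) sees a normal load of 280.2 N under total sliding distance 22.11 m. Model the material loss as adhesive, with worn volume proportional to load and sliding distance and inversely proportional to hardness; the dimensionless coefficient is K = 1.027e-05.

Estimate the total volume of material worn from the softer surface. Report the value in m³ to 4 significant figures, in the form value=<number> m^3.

value=8.679e-11 m^3

Intermediates are displayed rounded. All working math maintains full float precision; one last rounding, at four significant figures.
Convert: Hardness H = 74.75 HV × 9.807 MPa/HV = 733.1 MPa = 7.331e+08 Pa.
SI base units throughout: W = 280.2 N, H = 7.331e+08 Pa, K = 1.027e-05.
Archard volume V = K·W·L/H = 1.027e-05 · 280.2 · 22.11 / 7.331e+08 = 8.679e-11 m³.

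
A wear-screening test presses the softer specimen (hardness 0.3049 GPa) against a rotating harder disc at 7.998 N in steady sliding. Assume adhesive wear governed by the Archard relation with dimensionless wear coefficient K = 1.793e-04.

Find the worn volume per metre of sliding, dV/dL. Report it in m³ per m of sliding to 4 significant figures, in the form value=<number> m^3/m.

value=4.703e-12 m^3/m

Intermediates appear rounded, and all working math carries exact precision, and a lone final rounding, at four significant digits.
Hardness H = 0.3049 GPa = 3.049e+08 Pa.
In SI base units: W = 7.998 N, H = 3.049e+08 Pa, K = 1.793e-04.
The wear rate dV/dL = K·W/H, per unit distance: 1.793e-04 · 7.998 / 3.049e+08 = 4.703e-12 m³/m.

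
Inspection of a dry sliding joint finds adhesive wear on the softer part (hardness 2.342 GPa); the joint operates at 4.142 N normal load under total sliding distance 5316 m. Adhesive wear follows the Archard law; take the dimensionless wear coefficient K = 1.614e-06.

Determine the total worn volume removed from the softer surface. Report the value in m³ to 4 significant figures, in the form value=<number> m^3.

Each operation carries exact precision. Intermediates are printed rounded; one last rounding, at four significant figures.
Hardness H = 2.342 GPa = 2.342e+09 Pa.
Collected in SI base units: W = 4.142 N, H = 2.342e+09 Pa, K = 1.614e-06.
Archard relation: V = K·W·L/H = 1.614e-06 · 4.142 · 5316 / 2.342e+09 = 1.517e-11 m³.

value=1.517e-11 m^3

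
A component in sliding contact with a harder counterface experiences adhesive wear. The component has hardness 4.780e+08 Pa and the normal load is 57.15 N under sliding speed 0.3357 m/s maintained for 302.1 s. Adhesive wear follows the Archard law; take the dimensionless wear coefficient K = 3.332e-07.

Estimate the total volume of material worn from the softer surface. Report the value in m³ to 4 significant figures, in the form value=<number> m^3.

value=4.040e-12 m^3

The intermediates are shown rounded, and the algebra maintains exact precision, and a lone final rounding to four significant figures.
Distance L = v·t = 0.3357 m/s × 302.1 s = 101.4 m.
SI base units throughout: W = 57.15 N, H = 4.780e+08 Pa, K = 3.332e-07.
Worn volume V = K·W·L/H = 3.332e-07 · 57.15 · 101.4 / 4.780e+08 = 4.040e-12 m³.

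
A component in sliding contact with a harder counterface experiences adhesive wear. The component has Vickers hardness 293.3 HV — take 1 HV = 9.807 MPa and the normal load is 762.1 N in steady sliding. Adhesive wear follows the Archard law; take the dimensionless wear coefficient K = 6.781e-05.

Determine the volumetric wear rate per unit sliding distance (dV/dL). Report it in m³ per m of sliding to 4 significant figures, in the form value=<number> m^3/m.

value=1.797e-11 m^3/m

Each operation runs at full float precision, and shown intermediates are rounded. Rounded once at the end, at four significant digits.
Hardness H = 293.3 HV × 9.807 MPa/HV = 2876 MPa = 2.876e+09 Pa.
As SI base values: W = 762.1 N, H = 2.876e+09 Pa, K = 6.781e-05.
Wear rate dV/dL = K·W/H — distance-free: 6.781e-05 · 762.1 / 2.876e+09 = 1.797e-11 m³/m.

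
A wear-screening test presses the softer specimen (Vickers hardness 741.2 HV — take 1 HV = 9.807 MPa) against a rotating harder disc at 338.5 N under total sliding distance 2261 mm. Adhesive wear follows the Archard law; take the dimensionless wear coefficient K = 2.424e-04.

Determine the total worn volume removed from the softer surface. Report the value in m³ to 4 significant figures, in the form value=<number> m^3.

value=2.552e-11 m^3

The intermediates are shown rounded. The computation runs at exact precision. Rounded once at the end: four significant digits.
Convert: Path length L = 2261 mm = 2.261 m.
Convert: Hardness H = 741.2 HV × 9.807 MPa/HV = 7269 MPa = 7.269e+09 Pa.
Restated in SI base units: W = 338.5 N, H = 7.269e+09 Pa, K = 2.424e-04.
Wear volume V = K·W·L/H = 2.424e-04 · 338.5 · 2.261 / 7.269e+09 = 2.552e-11 m³.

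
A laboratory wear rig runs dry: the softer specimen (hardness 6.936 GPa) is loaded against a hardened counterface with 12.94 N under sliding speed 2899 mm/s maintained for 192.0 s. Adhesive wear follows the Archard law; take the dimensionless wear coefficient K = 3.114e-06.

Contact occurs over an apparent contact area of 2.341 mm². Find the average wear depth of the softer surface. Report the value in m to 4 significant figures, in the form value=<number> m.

Each operation maintains exact precision, and intermediate values appear rounded. Rounded once at the end: four significant figures.
Convert: Sliding speed v = 2899 mm/s = 2.899 m/s. Distance covered L = v·t = 2.899 m/s × 192.0 s = 556.6 m.
Convert: Hardness H = 6.936 GPa = 6.936e+09 Pa.
Convert: Contact area A = 2.341 mm² = 2.341e-06 m².
Working in SI base units: W = 12.94 N, H = 6.936e+09 Pa, K = 3.114e-06.
Archard volume V = K·W·L/H = 3.114e-06 · 12.94 · 556.6 / 6.936e+09 = 3.234e-12 m³.
Mean wear depth h = V/A = 3.234e-12 / 2.341e-06 = 1.381e-06 m.

value=1.381e-06 m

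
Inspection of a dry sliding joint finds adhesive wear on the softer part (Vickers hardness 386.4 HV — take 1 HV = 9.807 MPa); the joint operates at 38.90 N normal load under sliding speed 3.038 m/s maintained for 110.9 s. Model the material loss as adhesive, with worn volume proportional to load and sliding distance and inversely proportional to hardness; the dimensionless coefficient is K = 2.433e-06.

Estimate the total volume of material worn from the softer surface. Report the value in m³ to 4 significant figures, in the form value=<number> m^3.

value=8.415e-12 m^3

Each operation keeps full precision; intermediates are displayed rounded. Rounded just once: four significant digits.
Distance L = v·t = 3.038 m/s × 110.9 s = 336.9 m.
Hardness H = 386.4 HV × 9.807 MPa/HV = 3789 MPa = 3.789e+09 Pa.
In SI base units, W = 38.90 N, H = 3.789e+09 Pa, K = 2.433e-06.
Worn volume V = K·W·L/H = 2.433e-06 · 38.90 · 336.9 / 3.789e+09 = 8.415e-12 m³.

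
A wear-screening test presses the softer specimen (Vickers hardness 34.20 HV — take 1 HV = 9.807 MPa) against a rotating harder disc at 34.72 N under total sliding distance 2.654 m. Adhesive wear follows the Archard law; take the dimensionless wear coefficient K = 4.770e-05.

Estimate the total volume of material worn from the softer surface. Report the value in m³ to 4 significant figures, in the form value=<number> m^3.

Intermediates are displayed rounded, and the computation runs at full precision. Rounded just once to four significant digits.
Convert: Hardness H = 34.20 HV × 9.807 MPa/HV = 335.4 MPa = 3.354e+08 Pa.
In SI base units: W = 34.72 N, H = 3.354e+08 Pa, K = 4.770e-05.
Archard relation: V = K·W·L/H = 4.770e-05 · 34.72 · 2.654 / 3.354e+08 = 1.310e-11 m³.

value=1.310e-11 m^3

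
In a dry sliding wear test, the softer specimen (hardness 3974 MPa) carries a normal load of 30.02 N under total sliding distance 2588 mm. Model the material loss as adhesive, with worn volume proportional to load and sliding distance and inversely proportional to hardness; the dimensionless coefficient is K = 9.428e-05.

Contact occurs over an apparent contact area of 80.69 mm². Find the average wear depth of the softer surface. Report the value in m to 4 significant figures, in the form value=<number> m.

value=2.284e-08 m

The algebra keeps full precision — the intermediates are printed rounded. Rounded just once: 4 significant digits.
Path length L = 2588 mm = 2.588 m.
Hardness H = 3974 MPa = 3.974e+09 Pa.
Contact area A = 80.69 mm² = 8.069e-05 m².
In SI base units, W = 30.02 N, H = 3.974e+09 Pa, K = 9.428e-05.
Archard relation: V = K·W·L/H = 9.428e-05 · 30.02 · 2.588 / 3.974e+09 = 1.843e-12 m³.
Mean depth h = V/A = 1.843e-12 / 8.069e-05 = 2.284e-08 m.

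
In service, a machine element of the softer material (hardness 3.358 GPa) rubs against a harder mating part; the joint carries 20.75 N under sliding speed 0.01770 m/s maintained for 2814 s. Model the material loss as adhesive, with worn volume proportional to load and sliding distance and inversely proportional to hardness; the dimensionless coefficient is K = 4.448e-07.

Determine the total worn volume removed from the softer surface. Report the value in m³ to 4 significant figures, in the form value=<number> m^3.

value=1.369e-13 m^3

The intermediates are displayed rounded, and all arithmetic runs at full precision; a single final rounding, at four significant figures.
Convert: Distance L = v·t = 0.01770 m/s × 2814 s = 49.81 m.
Convert: Hardness H = 3.358 GPa = 3.358e+09 Pa.
Collected in SI base units: W = 20.75 N, H = 3.358e+09 Pa, K = 4.448e-07.
Archard volume V = K·W·L/H = 4.448e-07 · 20.75 · 49.81 / 3.358e+09 = 1.369e-13 m³.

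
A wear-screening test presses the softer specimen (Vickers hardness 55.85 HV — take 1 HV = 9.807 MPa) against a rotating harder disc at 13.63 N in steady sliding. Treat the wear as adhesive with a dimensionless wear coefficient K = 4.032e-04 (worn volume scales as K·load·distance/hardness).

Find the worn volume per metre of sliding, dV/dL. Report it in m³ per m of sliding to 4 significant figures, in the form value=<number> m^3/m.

All working math carries exact precision. The intermediates are printed rounded — rounded just once to 4 significant digits.
Convert: Hardness H = 55.85 HV × 9.807 MPa/HV = 547.7 MPa = 5.477e+08 Pa.
SI base units throughout: W = 13.63 N, H = 5.477e+08 Pa, K = 4.032e-04.
Volumetric rate dV/dL = K·W/H (independent of L): 4.032e-04 · 13.63 / 5.477e+08 = 1.003e-11 m³/m.

value=1.003e-11 m^3/m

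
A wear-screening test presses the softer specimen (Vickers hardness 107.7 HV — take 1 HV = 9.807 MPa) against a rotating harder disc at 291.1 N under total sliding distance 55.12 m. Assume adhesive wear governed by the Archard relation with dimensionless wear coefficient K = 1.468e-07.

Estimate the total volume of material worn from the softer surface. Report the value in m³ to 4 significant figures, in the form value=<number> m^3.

Quoted intermediates are rounded; the computation carries full float precision — rounded just once to four significant digits.
Convert: Hardness H = 107.7 HV × 9.807 MPa/HV = 1056 MPa = 1.056e+09 Pa.
Expressed in SI base units: W = 291.1 N, H = 1.056e+09 Pa, K = 1.468e-07.
Volume removed: V = K·W·L/H = 1.468e-07 · 291.1 · 55.12 / 1.056e+09 = 2.230e-12 m³.

value=2.230e-12 m^3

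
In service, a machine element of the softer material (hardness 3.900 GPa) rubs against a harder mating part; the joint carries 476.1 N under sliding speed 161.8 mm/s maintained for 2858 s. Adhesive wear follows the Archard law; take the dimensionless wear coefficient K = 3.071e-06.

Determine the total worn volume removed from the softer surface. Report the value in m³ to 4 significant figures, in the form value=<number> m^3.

value=1.734e-10 m^3

All working math maintains full float precision, and the intermediates appear rounded; rounded once at the end: four significant figures.
Sliding speed v = 161.8 mm/s = 0.1618 m/s. Sliding distance L = v·t = 0.1618 m/s × 2858 s = 462.4 m.
Hardness H = 3.900 GPa = 3.900e+09 Pa.
Working in SI base units: W = 476.1 N, H = 3.900e+09 Pa, K = 3.071e-06.
Wear volume V = K·W·L/H = 3.071e-06 · 476.1 · 462.4 / 3.900e+09 = 1.734e-10 m³.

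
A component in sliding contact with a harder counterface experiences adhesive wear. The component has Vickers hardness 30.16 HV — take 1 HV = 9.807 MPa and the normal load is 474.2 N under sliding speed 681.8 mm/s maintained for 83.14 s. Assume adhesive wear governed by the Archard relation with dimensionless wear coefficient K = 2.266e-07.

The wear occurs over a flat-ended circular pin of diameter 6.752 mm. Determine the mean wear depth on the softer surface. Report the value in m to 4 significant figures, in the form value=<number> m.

Intermediate values are shown rounded; the computation maintains full float precision. Rounded once at the end to 4 significant digits.
Sliding speed v = 681.8 mm/s = 0.6818 m/s. Total distance L = v·t = 0.6818 m/s × 83.14 s = 56.68 m.
Hardness H = 30.16 HV × 9.807 MPa/HV = 295.8 MPa = 2.958e+08 Pa.
Pin diameter d = 6.752 mm = 0.006752 m. Contact area A = π·d²/4 = π·(0.006752 m)²/4 = 3.581e-05 m².
In SI base units: W = 474.2 N, H = 2.958e+08 Pa, K = 2.266e-07.
By Archard's law, V = K·W·L/H = 2.266e-07 · 474.2 · 56.68 / 2.958e+08 = 2.059e-11 m³.
Mean depth h = V/A = 2.059e-11 / 3.581e-05 = 5.751e-07 m.

value=5.751e-07 m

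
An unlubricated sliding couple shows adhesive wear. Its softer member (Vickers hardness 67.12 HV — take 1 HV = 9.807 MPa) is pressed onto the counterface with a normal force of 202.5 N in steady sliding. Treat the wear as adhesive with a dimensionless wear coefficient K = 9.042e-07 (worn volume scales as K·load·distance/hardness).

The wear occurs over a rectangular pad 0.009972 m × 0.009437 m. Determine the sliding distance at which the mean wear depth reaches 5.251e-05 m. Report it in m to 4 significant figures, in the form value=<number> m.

value=1.776e+04 m

Displayed values are rounded. Each operation holds exact precision. Rounded just once, at four significant digits.
Convert: Hardness H = 67.12 HV × 9.807 MPa/HV = 658.2 MPa = 6.582e+08 Pa.
Convert: Contact area A = 0.009972 m × 0.009437 m = 9.411e-05 m².
Working in SI base units: W = 202.5 N, H = 6.582e+08 Pa, K = 9.042e-07.
Allowed volume V_lim = h_lim·A = 5.251e-05 · 9.411e-05 = 4.941e-09 m³.
Inverting, life L = V_lim·H/(K·W) = 4.941e-09 · 6.582e+08 / (9.042e-07 · 202.5) = 1.776e+04 m.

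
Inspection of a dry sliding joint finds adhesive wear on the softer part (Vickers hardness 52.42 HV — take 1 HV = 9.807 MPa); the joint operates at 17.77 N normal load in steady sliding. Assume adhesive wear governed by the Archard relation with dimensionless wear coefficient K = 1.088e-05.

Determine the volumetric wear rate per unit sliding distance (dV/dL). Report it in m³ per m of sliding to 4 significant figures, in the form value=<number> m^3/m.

value=3.761e-13 m^3/m

The computation carries full float precision. Intermediates are printed rounded; a lone final rounding, at 4 significant digits.
Convert: Hardness H = 52.42 HV × 9.807 MPa/HV = 514.1 MPa = 5.141e+08 Pa.
In SI base units, W = 17.77 N, H = 5.141e+08 Pa, K = 1.088e-05.
Volumetric rate dV/dL = K·W/H, per unit distance: 1.088e-05 · 17.77 / 5.141e+08 = 3.761e-13 m³/m.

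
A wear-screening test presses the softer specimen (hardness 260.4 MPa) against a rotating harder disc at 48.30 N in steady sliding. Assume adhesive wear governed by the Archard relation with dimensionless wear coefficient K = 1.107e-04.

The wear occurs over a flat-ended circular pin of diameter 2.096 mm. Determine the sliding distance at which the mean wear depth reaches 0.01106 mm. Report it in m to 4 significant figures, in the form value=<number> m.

value=1.859 m

Every step runs at full float precision, and intermediates are shown rounded; one final rounding: four significant digits.
Hardness H = 260.4 MPa = 2.604e+08 Pa.
Pin diameter d = 2.096 mm = 0.002096 m. Contact area A = π·d²/4 = π·(0.002096 m)²/4 = 3.450e-06 m².
Depth limit h_lim = 0.01106 mm = 1.106e-05 m.
In SI base units: W = 48.30 N, H = 2.604e+08 Pa, K = 1.107e-04.
Volume at the limit: V_lim = h_lim·A = 1.106e-05 · 3.450e-06 = 3.816e-11 m³.
Life L = V_lim·H/(K·W) = 3.816e-11 · 2.604e+08 / (1.107e-04 · 48.30) = 1.859 m.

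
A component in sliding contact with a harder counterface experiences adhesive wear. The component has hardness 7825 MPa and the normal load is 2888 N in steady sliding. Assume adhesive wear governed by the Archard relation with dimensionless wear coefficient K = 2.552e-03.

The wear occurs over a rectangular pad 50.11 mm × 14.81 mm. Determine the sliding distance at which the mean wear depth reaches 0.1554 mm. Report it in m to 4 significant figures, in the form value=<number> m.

Intermediates are shown rounded, and all working math runs at full precision — rounded once at the end, at 4 significant figures.
Convert: Hardness H = 7825 MPa = 7.825e+09 Pa.
Convert: Pad sides 50.11 mm × 14.81 mm = 0.05011 m × 0.01481 m. Contact area A = 0.05011 m × 0.01481 m = 7.421e-04 m².
Convert: Depth limit h_lim = 0.1554 mm = 1.554e-04 m.
Working in SI base units: W = 2888 N, H = 7.825e+09 Pa, K = 2.552e-03.
At the depth limit, V_lim = h_lim·A = 1.554e-04 · 7.421e-04 = 1.153e-07 m³.
Inverting, life L = V_lim·H/(K·W) = 1.153e-07 · 7.825e+09 / (2.552e-03 · 2888) = 122.4 m.

value=122.4 m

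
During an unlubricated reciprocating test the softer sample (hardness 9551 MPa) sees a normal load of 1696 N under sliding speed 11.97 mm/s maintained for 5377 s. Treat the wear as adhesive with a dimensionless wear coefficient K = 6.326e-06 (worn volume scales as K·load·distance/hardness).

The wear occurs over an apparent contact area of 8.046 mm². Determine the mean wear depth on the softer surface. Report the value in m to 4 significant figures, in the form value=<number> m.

The computation runs at full float precision — shown intermediates are rounded — a lone final rounding, at 4 significant digits.
Convert: Sliding speed v = 11.97 mm/s = 0.01197 m/s. Sliding distance L = v·t = 0.01197 m/s × 5377 s = 64.36 m.
Convert: Hardness H = 9551 MPa = 9.551e+09 Pa.
Convert: Contact area A = 8.046 mm² = 8.046e-06 m².
SI base units throughout: W = 1696 N, H = 9.551e+09 Pa, K = 6.326e-06.
Wear volume V = K·W·L/H = 6.326e-06 · 1696 · 64.36 / 9.551e+09 = 7.230e-11 m³.
Depth h = V/A = 7.230e-11 / 8.046e-06 = 8.986e-06 m.

value=8.986e-06 m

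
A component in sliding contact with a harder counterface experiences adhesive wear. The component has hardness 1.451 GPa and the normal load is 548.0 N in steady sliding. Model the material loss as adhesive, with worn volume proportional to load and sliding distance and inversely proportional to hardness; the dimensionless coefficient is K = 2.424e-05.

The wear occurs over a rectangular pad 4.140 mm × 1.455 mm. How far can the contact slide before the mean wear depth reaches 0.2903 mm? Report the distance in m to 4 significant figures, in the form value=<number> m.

value=191.0 m

Every step runs at exact precision — intermediate values are shown rounded — rounded just once to 4 significant figures.
Convert: Hardness H = 1.451 GPa = 1.451e+09 Pa.
Convert: Pad sides 4.140 mm × 1.455 mm = 0.004140 m × 0.001455 m. Contact area A = 0.004140 m × 0.001455 m = 6.024e-06 m².
Convert: Depth limit h_lim = 0.2903 mm = 2.903e-04 m.
Restated in SI base units: W = 548.0 N, H = 1.451e+09 Pa, K = 2.424e-05.
At the depth limit, V_lim = h_lim·A = 2.903e-04 · 6.024e-06 = 1.749e-09 m³.
Sliding life L = V_lim·H/(K·W) = 1.749e-09 · 1.451e+09 / (2.424e-05 · 548.0) = 191.0 m.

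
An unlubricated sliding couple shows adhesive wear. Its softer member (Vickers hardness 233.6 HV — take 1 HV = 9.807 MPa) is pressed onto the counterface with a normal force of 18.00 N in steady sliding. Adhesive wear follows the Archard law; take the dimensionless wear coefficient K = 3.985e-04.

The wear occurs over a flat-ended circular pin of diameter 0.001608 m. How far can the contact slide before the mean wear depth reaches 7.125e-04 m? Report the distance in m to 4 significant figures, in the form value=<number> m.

value=462.1 m

Printed values are rounded — all arithmetic keeps exact precision; one final rounding: 4 significant figures.
Convert: Hardness H = 233.6 HV × 9.807 MPa/HV = 2291 MPa = 2.291e+09 Pa.
Convert: Contact area A = π·d²/4 = π·(0.001608 m)²/4 = 2.031e-06 m².
In SI base units, W = 18.00 N, H = 2.291e+09 Pa, K = 3.985e-04.
At the depth limit, V_lim = h_lim·A = 7.125e-04 · 2.031e-06 = 1.447e-09 m³.
Thus life L = V_lim·H/(K·W) = 1.447e-09 · 2.291e+09 / (3.985e-04 · 18.00) = 462.1 m.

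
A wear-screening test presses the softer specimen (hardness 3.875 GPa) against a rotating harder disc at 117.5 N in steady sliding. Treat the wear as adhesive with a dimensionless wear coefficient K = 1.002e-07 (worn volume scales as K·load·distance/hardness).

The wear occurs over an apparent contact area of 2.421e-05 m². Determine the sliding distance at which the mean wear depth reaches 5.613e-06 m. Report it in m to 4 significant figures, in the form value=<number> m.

value=4.473e+04 m

Intermediates are shown rounded; every step carries full precision. Rounded just once: 4 significant digits.
Convert: Hardness H = 3.875 GPa = 3.875e+09 Pa.
Expressed in SI base units: W = 117.5 N, H = 3.875e+09 Pa, K = 1.002e-07.
Wearable volume V_lim = h_lim·A = 5.613e-06 · 2.421e-05 = 1.359e-10 m³.
Thus life L = V_lim·H/(K·W) = 1.359e-10 · 3.875e+09 / (1.002e-07 · 117.5) = 4.473e+04 m.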